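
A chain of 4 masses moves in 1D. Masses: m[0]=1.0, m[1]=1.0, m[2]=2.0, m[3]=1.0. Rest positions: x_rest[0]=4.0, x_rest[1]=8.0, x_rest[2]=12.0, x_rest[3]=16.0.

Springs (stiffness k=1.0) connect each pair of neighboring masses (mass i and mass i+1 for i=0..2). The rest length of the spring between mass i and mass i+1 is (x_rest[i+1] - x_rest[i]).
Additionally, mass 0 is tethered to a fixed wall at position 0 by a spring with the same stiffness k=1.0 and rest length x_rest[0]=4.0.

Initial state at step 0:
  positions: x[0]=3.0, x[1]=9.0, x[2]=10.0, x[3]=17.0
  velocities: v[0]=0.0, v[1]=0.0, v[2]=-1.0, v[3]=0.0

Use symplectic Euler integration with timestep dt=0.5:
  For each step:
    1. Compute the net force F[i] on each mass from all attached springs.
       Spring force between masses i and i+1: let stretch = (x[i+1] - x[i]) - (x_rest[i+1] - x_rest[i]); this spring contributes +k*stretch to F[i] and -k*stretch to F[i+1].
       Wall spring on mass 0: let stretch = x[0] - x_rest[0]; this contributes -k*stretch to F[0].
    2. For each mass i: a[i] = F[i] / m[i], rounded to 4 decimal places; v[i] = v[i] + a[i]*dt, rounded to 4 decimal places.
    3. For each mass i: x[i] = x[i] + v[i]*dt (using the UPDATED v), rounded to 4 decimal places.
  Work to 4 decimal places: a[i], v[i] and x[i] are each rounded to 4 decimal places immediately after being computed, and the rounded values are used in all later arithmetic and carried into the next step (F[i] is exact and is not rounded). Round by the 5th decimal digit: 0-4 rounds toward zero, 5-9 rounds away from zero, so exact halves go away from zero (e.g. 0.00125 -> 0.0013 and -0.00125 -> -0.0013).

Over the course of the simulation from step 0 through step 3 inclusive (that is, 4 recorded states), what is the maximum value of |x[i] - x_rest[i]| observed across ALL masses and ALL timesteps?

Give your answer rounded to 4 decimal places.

Answer: 2.6875

Derivation:
Step 0: x=[3.0000 9.0000 10.0000 17.0000] v=[0.0000 0.0000 -1.0000 0.0000]
Step 1: x=[3.7500 7.7500 10.2500 16.2500] v=[1.5000 -2.5000 0.5000 -1.5000]
Step 2: x=[4.5625 6.1250 10.9375 15.0000] v=[1.6250 -3.2500 1.3750 -2.5000]
Step 3: x=[4.6250 5.3125 11.5313 13.7344] v=[0.1250 -1.6250 1.1875 -2.5313]
Max displacement = 2.6875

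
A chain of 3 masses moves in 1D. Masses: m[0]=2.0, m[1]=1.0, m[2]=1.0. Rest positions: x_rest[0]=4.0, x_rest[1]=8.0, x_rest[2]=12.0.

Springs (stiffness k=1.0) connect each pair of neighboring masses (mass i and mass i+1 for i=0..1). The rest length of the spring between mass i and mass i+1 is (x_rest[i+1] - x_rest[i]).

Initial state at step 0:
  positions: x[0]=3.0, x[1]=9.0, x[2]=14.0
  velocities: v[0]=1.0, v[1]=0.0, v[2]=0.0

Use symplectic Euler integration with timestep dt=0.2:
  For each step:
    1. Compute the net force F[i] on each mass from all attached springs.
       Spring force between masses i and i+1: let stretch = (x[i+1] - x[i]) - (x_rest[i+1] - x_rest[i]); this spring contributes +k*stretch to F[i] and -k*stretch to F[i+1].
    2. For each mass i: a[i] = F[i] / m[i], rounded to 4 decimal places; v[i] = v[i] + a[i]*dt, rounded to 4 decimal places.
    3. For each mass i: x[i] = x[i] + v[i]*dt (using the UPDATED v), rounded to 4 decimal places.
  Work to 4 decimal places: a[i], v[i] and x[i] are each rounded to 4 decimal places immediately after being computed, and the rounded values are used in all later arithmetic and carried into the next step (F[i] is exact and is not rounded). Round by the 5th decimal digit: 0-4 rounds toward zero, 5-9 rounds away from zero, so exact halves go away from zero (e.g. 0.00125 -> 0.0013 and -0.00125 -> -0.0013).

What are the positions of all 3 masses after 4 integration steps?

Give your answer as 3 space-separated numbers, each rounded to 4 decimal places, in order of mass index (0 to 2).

Answer: 4.1381 8.7211 13.6027

Derivation:
Step 0: x=[3.0000 9.0000 14.0000] v=[1.0000 0.0000 0.0000]
Step 1: x=[3.2400 8.9600 13.9600] v=[1.2000 -0.2000 -0.2000]
Step 2: x=[3.5144 8.8912 13.8800] v=[1.3720 -0.3440 -0.4000]
Step 3: x=[3.8163 8.8069 13.7604] v=[1.5097 -0.4216 -0.5978]
Step 4: x=[4.1381 8.7211 13.6027] v=[1.6088 -0.4290 -0.7885]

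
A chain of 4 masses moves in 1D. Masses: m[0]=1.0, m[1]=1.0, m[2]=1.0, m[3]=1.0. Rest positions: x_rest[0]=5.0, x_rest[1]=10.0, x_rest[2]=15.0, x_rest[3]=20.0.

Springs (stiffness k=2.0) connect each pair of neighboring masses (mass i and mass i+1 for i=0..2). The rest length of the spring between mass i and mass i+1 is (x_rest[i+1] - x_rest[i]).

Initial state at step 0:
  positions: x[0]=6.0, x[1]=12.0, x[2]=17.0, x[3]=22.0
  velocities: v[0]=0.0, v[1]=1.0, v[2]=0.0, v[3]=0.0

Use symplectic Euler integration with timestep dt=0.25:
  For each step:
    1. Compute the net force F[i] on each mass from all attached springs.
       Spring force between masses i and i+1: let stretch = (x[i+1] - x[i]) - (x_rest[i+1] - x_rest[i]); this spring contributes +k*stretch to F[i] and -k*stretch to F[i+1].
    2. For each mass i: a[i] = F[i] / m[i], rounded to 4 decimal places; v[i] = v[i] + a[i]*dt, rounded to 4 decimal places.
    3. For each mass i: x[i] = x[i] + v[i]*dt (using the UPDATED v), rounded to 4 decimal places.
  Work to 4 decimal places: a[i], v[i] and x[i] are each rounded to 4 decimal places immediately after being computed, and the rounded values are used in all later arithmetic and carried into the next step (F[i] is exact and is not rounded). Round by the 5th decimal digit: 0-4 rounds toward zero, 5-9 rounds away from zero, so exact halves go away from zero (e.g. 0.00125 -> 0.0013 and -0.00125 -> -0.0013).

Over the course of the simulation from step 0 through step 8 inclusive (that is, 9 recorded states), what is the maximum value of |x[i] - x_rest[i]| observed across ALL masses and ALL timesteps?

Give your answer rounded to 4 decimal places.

Answer: 2.8771

Derivation:
Step 0: x=[6.0000 12.0000 17.0000 22.0000] v=[0.0000 1.0000 0.0000 0.0000]
Step 1: x=[6.1250 12.1250 17.0000 22.0000] v=[0.5000 0.5000 0.0000 0.0000]
Step 2: x=[6.3750 12.1094 17.0156 22.0000] v=[1.0000 -0.0625 0.0625 0.0000]
Step 3: x=[6.7168 11.9903 17.0410 22.0020] v=[1.3672 -0.4766 0.1016 0.0078]
Step 4: x=[7.0928 11.8433 17.0552 22.0088] v=[1.5040 -0.5880 0.0568 0.0273]
Step 5: x=[7.4376 11.7540 17.0371 22.0214] v=[1.3793 -0.3573 -0.0724 0.0505]
Step 6: x=[7.6970 11.7855 16.9817 22.0360] v=[1.0375 0.1261 -0.2218 0.0584]
Step 7: x=[7.8425 11.9555 16.9085 22.0438] v=[0.5818 0.6800 -0.2928 0.0313]
Step 8: x=[7.8771 12.2305 16.8581 22.0347] v=[0.1383 1.1000 -0.2017 -0.0364]
Max displacement = 2.8771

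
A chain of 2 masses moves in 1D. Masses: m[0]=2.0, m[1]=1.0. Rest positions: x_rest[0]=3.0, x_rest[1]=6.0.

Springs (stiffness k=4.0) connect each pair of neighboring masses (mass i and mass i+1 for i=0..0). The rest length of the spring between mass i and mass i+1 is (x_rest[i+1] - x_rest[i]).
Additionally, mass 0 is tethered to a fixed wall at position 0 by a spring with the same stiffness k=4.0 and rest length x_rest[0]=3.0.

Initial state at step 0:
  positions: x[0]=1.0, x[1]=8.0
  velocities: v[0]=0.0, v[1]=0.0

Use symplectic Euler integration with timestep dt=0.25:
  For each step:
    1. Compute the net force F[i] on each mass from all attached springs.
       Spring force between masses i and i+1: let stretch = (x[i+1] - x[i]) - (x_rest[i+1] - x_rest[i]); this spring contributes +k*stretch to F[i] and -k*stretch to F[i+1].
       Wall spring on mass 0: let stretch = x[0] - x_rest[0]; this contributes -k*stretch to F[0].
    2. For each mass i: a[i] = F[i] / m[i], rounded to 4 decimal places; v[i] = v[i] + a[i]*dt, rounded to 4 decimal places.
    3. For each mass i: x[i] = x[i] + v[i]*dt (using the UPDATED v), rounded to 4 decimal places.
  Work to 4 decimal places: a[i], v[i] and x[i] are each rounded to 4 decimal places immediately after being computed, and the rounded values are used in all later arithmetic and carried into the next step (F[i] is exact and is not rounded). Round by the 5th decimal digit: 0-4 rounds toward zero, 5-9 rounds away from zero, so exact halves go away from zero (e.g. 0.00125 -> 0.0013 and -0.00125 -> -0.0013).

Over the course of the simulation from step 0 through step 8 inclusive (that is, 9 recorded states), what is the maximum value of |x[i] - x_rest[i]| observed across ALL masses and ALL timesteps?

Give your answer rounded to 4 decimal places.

Step 0: x=[1.0000 8.0000] v=[0.0000 0.0000]
Step 1: x=[1.7500 7.0000] v=[3.0000 -4.0000]
Step 2: x=[2.9375 5.4375] v=[4.7500 -6.2500]
Step 3: x=[4.0703 4.0000] v=[4.5313 -5.7500]
Step 4: x=[4.6856 3.3301] v=[2.4610 -2.6797]
Step 5: x=[4.5457 3.7491] v=[-0.5596 1.6758]
Step 6: x=[3.7380 5.1172] v=[-3.2308 5.4724]
Step 7: x=[2.6355 6.8905] v=[-4.4102 7.0932]
Step 8: x=[1.7354 8.3501] v=[-3.6005 5.8382]
Max displacement = 2.6699

Answer: 2.6699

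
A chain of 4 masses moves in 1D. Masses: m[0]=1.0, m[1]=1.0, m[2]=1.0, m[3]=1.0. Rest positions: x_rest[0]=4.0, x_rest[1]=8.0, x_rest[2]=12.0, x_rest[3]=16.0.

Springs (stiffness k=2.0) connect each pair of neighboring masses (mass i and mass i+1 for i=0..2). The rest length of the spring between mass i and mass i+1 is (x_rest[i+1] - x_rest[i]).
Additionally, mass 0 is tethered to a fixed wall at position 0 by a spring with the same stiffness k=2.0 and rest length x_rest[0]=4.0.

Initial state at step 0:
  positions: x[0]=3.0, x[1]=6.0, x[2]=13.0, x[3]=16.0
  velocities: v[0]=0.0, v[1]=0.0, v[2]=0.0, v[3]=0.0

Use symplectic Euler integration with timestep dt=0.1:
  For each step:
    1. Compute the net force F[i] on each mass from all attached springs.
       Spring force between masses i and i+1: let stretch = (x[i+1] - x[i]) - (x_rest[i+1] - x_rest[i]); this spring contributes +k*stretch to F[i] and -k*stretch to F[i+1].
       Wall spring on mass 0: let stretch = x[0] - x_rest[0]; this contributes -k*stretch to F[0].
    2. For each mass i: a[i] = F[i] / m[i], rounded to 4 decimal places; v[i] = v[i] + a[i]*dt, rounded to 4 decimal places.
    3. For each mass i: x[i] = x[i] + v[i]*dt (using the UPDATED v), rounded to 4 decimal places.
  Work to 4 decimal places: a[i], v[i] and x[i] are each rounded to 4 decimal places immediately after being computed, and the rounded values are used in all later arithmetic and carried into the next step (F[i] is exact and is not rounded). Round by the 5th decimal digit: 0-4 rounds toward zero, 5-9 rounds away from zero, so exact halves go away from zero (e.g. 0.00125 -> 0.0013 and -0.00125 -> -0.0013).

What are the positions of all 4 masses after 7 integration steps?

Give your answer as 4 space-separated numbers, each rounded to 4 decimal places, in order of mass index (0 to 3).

Step 0: x=[3.0000 6.0000 13.0000 16.0000] v=[0.0000 0.0000 0.0000 0.0000]
Step 1: x=[3.0000 6.0800 12.9200 16.0200] v=[0.0000 0.8000 -0.8000 0.2000]
Step 2: x=[3.0016 6.2352 12.7652 16.0580] v=[0.0160 1.5520 -1.5480 0.3800]
Step 3: x=[3.0078 6.4563 12.5457 16.1101] v=[0.0624 2.2113 -2.1954 0.5214]
Step 4: x=[3.0229 6.7303 12.2757 16.1710] v=[0.1505 2.7395 -2.7004 0.6085]
Step 5: x=[3.0516 7.0410 11.9727 16.2339] v=[0.2874 3.1071 -3.0304 0.6294]
Step 6: x=[3.0991 7.3706 11.6563 16.2916] v=[0.4750 3.2956 -3.1645 0.5772]
Step 7: x=[3.1701 7.7004 11.3468 16.3366] v=[0.7095 3.2984 -3.0946 0.4501]

Answer: 3.1701 7.7004 11.3468 16.3366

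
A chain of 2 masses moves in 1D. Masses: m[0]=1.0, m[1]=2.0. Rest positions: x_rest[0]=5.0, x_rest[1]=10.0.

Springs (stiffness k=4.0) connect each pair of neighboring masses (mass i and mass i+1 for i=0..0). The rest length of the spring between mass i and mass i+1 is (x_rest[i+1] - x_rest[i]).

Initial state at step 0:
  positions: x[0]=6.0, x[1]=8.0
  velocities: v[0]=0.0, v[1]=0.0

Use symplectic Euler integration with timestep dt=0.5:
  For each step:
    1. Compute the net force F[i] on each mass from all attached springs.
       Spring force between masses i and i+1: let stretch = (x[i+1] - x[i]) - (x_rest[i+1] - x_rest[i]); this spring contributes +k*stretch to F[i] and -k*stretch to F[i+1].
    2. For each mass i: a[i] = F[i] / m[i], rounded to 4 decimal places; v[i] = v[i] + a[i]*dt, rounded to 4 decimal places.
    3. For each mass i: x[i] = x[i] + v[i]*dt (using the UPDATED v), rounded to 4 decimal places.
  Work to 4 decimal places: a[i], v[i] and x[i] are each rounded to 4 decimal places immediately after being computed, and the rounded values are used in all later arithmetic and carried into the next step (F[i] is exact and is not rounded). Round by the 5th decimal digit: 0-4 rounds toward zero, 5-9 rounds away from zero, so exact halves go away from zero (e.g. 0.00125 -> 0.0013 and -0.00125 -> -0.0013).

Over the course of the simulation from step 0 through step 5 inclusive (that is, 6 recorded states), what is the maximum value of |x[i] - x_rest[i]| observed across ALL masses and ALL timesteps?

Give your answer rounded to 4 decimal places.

Answer: 3.5000

Derivation:
Step 0: x=[6.0000 8.0000] v=[0.0000 0.0000]
Step 1: x=[3.0000 9.5000] v=[-6.0000 3.0000]
Step 2: x=[1.5000 10.2500] v=[-3.0000 1.5000]
Step 3: x=[3.7500 9.1250] v=[4.5000 -2.2500]
Step 4: x=[6.3750 7.8125] v=[5.2500 -2.6250]
Step 5: x=[5.4375 8.2813] v=[-1.8750 0.9375]
Max displacement = 3.5000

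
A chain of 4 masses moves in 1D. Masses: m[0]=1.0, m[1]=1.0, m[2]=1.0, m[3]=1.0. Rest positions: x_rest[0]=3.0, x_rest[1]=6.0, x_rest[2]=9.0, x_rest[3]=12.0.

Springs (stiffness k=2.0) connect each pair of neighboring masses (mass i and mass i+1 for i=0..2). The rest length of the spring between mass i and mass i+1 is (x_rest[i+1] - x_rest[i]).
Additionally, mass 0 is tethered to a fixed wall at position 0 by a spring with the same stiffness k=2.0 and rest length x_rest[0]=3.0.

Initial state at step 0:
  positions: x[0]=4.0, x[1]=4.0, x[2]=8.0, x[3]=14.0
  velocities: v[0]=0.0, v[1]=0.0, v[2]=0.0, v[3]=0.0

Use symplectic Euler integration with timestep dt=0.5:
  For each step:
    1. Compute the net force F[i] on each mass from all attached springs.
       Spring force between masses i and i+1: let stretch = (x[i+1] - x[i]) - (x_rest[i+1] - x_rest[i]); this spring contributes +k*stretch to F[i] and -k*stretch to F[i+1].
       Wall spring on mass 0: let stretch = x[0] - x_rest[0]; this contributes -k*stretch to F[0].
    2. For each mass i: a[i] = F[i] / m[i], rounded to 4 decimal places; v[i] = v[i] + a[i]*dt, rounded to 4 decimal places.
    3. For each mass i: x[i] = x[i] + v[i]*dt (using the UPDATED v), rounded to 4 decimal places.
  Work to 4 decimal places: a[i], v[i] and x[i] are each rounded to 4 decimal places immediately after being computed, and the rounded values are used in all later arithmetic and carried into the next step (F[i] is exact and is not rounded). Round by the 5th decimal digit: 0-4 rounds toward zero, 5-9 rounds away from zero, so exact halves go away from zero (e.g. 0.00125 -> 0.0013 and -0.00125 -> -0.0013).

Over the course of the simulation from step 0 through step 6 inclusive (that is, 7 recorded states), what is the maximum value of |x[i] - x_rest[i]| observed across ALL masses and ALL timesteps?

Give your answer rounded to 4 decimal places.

Answer: 2.6563

Derivation:
Step 0: x=[4.0000 4.0000 8.0000 14.0000] v=[0.0000 0.0000 0.0000 0.0000]
Step 1: x=[2.0000 6.0000 9.0000 12.5000] v=[-4.0000 4.0000 2.0000 -3.0000]
Step 2: x=[1.0000 7.5000 10.2500 10.7500] v=[-2.0000 3.0000 2.5000 -3.5000]
Step 3: x=[2.7500 7.1250 10.3750 10.2500] v=[3.5000 -0.7500 0.2500 -1.0000]
Step 4: x=[5.3125 6.1875 8.8125 11.3125] v=[5.1250 -1.8750 -3.1250 2.1250]
Step 5: x=[5.6563 6.1250 7.1875 12.6250] v=[0.6875 -0.1250 -3.2500 2.6250]
Step 6: x=[3.4063 6.3594 7.7500 12.7188] v=[-4.5001 0.4688 1.1250 0.1875]
Max displacement = 2.6563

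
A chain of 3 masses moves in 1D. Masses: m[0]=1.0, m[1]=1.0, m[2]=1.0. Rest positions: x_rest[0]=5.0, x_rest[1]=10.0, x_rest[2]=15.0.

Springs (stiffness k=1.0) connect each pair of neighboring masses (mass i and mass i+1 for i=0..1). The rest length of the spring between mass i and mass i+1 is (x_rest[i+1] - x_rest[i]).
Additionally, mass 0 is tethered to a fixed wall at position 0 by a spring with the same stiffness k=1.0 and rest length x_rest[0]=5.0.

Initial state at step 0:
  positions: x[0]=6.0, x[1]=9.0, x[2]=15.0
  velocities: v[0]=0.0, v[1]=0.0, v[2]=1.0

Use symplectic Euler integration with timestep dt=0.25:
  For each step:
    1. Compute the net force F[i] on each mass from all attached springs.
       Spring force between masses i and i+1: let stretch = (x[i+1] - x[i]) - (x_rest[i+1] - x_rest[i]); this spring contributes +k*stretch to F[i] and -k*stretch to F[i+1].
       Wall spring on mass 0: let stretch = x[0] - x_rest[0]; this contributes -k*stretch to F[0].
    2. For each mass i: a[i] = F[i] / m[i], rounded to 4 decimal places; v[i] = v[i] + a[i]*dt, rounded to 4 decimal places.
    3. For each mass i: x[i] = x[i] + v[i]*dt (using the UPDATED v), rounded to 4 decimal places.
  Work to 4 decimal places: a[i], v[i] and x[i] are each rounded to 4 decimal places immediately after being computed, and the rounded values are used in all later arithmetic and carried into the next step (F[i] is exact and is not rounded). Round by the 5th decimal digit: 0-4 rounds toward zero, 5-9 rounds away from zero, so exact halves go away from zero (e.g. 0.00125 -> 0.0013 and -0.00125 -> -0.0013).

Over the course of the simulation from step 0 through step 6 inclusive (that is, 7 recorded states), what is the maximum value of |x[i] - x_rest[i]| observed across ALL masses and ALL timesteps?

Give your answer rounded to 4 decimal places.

Answer: 1.2111

Derivation:
Step 0: x=[6.0000 9.0000 15.0000] v=[0.0000 0.0000 1.0000]
Step 1: x=[5.8125 9.1875 15.1875] v=[-0.7500 0.7500 0.7500]
Step 2: x=[5.4727 9.5391 15.3125] v=[-1.3594 1.4063 0.5000]
Step 3: x=[5.0450 9.9974 15.3892] v=[-1.7110 1.8331 0.3067]
Step 4: x=[4.6115 10.4832 15.4414] v=[-1.7342 1.9430 0.2088]
Step 5: x=[4.2567 10.9119 15.4962] v=[-1.4192 1.7146 0.2193]
Step 6: x=[4.0518 11.2111 15.5770] v=[-0.8196 1.1969 0.3232]
Max displacement = 1.2111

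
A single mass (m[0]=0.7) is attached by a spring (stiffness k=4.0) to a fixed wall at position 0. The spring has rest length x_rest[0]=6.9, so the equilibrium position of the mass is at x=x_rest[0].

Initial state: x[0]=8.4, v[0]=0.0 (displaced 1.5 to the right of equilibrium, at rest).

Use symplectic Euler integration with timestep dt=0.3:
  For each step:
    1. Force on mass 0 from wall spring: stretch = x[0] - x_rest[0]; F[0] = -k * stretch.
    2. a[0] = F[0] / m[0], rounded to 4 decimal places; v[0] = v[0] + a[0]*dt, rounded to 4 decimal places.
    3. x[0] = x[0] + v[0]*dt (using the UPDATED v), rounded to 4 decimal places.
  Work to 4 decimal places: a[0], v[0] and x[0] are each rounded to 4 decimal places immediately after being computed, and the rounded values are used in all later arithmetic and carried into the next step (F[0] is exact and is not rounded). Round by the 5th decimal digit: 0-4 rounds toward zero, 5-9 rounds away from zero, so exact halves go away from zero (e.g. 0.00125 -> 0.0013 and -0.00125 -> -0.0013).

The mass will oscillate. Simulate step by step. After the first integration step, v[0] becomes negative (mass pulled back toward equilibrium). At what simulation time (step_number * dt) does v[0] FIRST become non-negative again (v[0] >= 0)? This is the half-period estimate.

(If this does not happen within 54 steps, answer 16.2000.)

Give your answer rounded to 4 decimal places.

Step 0: x=[8.4000] v=[0.0000]
Step 1: x=[7.6286] v=[-2.5714]
Step 2: x=[6.4825] v=[-3.8204]
Step 3: x=[5.5511] v=[-3.1047]
Step 4: x=[5.3134] v=[-0.7923]
Step 5: x=[5.8917] v=[1.9276]
First v>=0 after going negative at step 5, time=1.5000

Answer: 1.5000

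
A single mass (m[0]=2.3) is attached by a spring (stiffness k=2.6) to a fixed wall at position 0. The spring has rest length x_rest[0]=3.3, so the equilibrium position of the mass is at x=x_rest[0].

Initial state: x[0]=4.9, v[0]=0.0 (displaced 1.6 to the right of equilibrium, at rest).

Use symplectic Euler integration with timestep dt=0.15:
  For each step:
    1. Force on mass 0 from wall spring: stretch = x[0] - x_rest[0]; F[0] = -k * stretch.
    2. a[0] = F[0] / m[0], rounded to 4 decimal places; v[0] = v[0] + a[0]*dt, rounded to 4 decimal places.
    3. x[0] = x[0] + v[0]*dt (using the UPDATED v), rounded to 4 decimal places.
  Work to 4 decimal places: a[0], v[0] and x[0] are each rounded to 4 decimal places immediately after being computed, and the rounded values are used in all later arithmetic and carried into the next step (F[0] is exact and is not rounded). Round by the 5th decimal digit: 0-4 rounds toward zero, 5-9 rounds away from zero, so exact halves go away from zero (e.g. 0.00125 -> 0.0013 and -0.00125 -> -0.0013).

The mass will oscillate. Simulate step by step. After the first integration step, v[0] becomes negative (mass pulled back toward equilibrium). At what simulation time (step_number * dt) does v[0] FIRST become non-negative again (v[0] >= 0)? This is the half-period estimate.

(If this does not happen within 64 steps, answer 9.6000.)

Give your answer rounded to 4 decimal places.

Answer: 3.0000

Derivation:
Step 0: x=[4.9000] v=[0.0000]
Step 1: x=[4.8593] v=[-0.2713]
Step 2: x=[4.7789] v=[-0.5357]
Step 3: x=[4.6609] v=[-0.7865]
Step 4: x=[4.5083] v=[-1.0173]
Step 5: x=[4.3250] v=[-1.2222]
Step 6: x=[4.1156] v=[-1.3960]
Step 7: x=[3.8855] v=[-1.5343]
Step 8: x=[3.6405] v=[-1.6336]
Step 9: x=[3.3868] v=[-1.6913]
Step 10: x=[3.1309] v=[-1.7060]
Step 11: x=[2.8793] v=[-1.6773]
Step 12: x=[2.6384] v=[-1.6060]
Step 13: x=[2.4143] v=[-1.4938]
Step 14: x=[2.2128] v=[-1.3436]
Step 15: x=[2.0389] v=[-1.1593]
Step 16: x=[1.8971] v=[-0.9455]
Step 17: x=[1.7910] v=[-0.7076]
Step 18: x=[1.7232] v=[-0.4517]
Step 19: x=[1.6956] v=[-0.1843]
Step 20: x=[1.7088] v=[0.0878]
First v>=0 after going negative at step 20, time=3.0000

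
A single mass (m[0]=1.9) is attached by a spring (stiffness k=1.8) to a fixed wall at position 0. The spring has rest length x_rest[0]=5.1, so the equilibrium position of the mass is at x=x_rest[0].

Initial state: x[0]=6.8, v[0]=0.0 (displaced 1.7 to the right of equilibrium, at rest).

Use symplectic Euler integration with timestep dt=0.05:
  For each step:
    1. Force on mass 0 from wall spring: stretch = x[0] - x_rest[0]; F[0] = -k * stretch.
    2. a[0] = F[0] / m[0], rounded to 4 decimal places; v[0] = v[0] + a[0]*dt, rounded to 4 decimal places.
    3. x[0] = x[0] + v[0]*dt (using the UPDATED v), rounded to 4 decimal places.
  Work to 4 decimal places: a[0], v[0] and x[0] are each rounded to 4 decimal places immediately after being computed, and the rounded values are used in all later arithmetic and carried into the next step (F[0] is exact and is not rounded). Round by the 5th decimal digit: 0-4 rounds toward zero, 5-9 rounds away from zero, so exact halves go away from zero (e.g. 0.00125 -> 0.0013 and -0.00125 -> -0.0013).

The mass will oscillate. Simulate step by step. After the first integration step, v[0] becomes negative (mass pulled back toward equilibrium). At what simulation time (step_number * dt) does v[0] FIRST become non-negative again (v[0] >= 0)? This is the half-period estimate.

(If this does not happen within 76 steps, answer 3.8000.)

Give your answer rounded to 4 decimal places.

Step 0: x=[6.8000] v=[0.0000]
Step 1: x=[6.7960] v=[-0.0805]
Step 2: x=[6.7880] v=[-0.1608]
Step 3: x=[6.7760] v=[-0.2408]
Step 4: x=[6.7600] v=[-0.3202]
Step 5: x=[6.7401] v=[-0.3988]
Step 6: x=[6.7163] v=[-0.4765]
Step 7: x=[6.6886] v=[-0.5531]
Step 8: x=[6.6572] v=[-0.6284]
Step 9: x=[6.6221] v=[-0.7022]
Step 10: x=[6.5834] v=[-0.7743]
Step 11: x=[6.5412] v=[-0.8446]
Step 12: x=[6.4956] v=[-0.9129]
Step 13: x=[6.4467] v=[-0.9790]
Step 14: x=[6.3946] v=[-1.0428]
Step 15: x=[6.3394] v=[-1.1041]
Step 16: x=[6.2813] v=[-1.1628]
Step 17: x=[6.2204] v=[-1.2188]
Step 18: x=[6.1568] v=[-1.2719]
Step 19: x=[6.0907] v=[-1.3220]
Step 20: x=[6.0223] v=[-1.3689]
Step 21: x=[5.9517] v=[-1.4126]
Step 22: x=[5.8791] v=[-1.4529]
Step 23: x=[5.8046] v=[-1.4898]
Step 24: x=[5.7284] v=[-1.5232]
Step 25: x=[5.6508] v=[-1.5530]
Step 26: x=[5.5718] v=[-1.5791]
Step 27: x=[5.4917] v=[-1.6015]
Step 28: x=[5.4107] v=[-1.6201]
Step 29: x=[5.3290] v=[-1.6348]
Step 30: x=[5.2467] v=[-1.6456]
Step 31: x=[5.1641] v=[-1.6526]
Step 32: x=[5.0813] v=[-1.6556]
Step 33: x=[4.9986] v=[-1.6547]
Step 34: x=[4.9161] v=[-1.6499]
Step 35: x=[4.8340] v=[-1.6412]
Step 36: x=[4.7526] v=[-1.6286]
Step 37: x=[4.6720] v=[-1.6121]
Step 38: x=[4.5924] v=[-1.5918]
Step 39: x=[4.5140] v=[-1.5678]
Step 40: x=[4.4370] v=[-1.5400]
Step 41: x=[4.3616] v=[-1.5086]
Step 42: x=[4.2879] v=[-1.4736]
Step 43: x=[4.2161] v=[-1.4351]
Step 44: x=[4.1464] v=[-1.3932]
Step 45: x=[4.0790] v=[-1.3480]
Step 46: x=[4.0140] v=[-1.2996]
Step 47: x=[3.9516] v=[-1.2482]
Step 48: x=[3.8919] v=[-1.1938]
Step 49: x=[3.8351] v=[-1.1366]
Step 50: x=[3.7813] v=[-1.0767]
Step 51: x=[3.7306] v=[-1.0142]
Step 52: x=[3.6831] v=[-0.9493]
Step 53: x=[3.6390] v=[-0.8822]
Step 54: x=[3.5984] v=[-0.8130]
Step 55: x=[3.5613] v=[-0.7419]
Step 56: x=[3.5279] v=[-0.6690]
Step 57: x=[3.4982] v=[-0.5945]
Step 58: x=[3.4723] v=[-0.5186]
Step 59: x=[3.4502] v=[-0.4415]
Step 60: x=[3.4320] v=[-0.3634]
Step 61: x=[3.4178] v=[-0.2844]
Step 62: x=[3.4076] v=[-0.2047]
Step 63: x=[3.4014] v=[-0.1245]
Step 64: x=[3.3992] v=[-0.0440]
Step 65: x=[3.4010] v=[0.0366]
First v>=0 after going negative at step 65, time=3.2500

Answer: 3.2500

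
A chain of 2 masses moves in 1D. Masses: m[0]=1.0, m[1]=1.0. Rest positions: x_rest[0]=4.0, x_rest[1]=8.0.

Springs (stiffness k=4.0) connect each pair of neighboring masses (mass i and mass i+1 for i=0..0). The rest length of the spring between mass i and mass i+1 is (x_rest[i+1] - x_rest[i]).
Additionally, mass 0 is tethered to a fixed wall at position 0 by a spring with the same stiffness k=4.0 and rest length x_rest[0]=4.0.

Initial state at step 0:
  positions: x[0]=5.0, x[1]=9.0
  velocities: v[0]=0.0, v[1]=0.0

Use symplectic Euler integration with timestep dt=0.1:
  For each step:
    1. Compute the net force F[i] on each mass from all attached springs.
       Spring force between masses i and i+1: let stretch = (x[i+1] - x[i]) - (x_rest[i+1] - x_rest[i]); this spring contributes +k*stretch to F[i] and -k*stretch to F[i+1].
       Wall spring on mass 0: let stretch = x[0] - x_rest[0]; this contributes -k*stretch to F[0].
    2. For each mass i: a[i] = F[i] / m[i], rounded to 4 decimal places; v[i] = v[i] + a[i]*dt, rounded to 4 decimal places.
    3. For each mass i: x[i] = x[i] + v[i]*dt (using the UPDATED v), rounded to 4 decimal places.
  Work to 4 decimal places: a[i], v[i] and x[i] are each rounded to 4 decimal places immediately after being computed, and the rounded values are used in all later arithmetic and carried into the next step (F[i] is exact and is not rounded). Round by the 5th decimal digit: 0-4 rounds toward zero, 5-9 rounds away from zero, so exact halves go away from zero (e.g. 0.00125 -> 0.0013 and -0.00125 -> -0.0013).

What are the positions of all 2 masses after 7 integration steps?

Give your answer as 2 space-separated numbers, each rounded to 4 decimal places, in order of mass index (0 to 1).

Step 0: x=[5.0000 9.0000] v=[0.0000 0.0000]
Step 1: x=[4.9600 9.0000] v=[-0.4000 0.0000]
Step 2: x=[4.8832 8.9984] v=[-0.7680 -0.0160]
Step 3: x=[4.7757 8.9922] v=[-1.0752 -0.0621]
Step 4: x=[4.6458 8.9773] v=[-1.2989 -0.1487]
Step 5: x=[4.5033 8.9492] v=[-1.4246 -0.2813]
Step 6: x=[4.3585 8.9032] v=[-1.4476 -0.4597]
Step 7: x=[4.2212 8.8354] v=[-1.3731 -0.6776]

Answer: 4.2212 8.8354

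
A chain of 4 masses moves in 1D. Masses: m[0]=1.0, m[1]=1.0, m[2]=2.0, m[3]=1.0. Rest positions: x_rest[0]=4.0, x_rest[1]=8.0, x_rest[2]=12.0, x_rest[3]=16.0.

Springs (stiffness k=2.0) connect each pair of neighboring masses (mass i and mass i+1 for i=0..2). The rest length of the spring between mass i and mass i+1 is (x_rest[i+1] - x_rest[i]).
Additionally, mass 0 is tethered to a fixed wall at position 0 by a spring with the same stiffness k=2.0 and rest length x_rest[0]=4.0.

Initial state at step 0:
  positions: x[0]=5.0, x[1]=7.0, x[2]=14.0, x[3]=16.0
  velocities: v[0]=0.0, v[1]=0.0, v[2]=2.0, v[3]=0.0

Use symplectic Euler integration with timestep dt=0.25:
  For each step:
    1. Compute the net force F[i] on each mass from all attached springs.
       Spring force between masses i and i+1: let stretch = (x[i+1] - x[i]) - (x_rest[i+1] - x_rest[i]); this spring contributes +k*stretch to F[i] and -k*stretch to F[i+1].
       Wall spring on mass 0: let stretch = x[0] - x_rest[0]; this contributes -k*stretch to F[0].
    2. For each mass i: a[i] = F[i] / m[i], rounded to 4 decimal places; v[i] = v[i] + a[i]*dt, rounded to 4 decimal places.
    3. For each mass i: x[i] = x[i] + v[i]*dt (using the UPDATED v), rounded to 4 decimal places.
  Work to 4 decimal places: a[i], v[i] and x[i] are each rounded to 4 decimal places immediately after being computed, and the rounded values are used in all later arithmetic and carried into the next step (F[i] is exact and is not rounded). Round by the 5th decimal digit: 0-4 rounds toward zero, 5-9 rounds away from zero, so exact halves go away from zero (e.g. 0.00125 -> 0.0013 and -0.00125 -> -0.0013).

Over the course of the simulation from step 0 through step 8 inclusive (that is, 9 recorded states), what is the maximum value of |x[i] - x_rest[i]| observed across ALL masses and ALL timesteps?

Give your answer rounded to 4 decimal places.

Answer: 3.4612

Derivation:
Step 0: x=[5.0000 7.0000 14.0000 16.0000] v=[0.0000 0.0000 2.0000 0.0000]
Step 1: x=[4.6250 7.6250 14.1875 16.2500] v=[-1.5000 2.5000 0.7500 1.0000]
Step 2: x=[4.0469 8.6953 14.0938 16.7422] v=[-2.3125 4.2813 -0.3750 1.9688]
Step 3: x=[3.5440 9.8594 13.8282 17.4034] v=[-2.0118 4.6564 -1.0625 2.6446]
Step 4: x=[3.3875 10.7302 13.5380 18.1177] v=[-0.6261 3.4831 -1.1609 2.8570]
Step 5: x=[3.7254 11.0341 13.3585 18.7595] v=[1.3515 1.2157 -0.7179 2.5672]
Step 6: x=[4.5112 10.7150 13.3713 19.2262] v=[3.1432 -1.2765 0.0513 1.8667]
Step 7: x=[5.5086 9.9524 13.5841 19.4610] v=[3.9895 -3.0503 0.8510 0.9393]
Step 8: x=[6.3729 9.0883 13.9372 19.4612] v=[3.4571 -3.4564 1.4123 0.0009]
Max displacement = 3.4612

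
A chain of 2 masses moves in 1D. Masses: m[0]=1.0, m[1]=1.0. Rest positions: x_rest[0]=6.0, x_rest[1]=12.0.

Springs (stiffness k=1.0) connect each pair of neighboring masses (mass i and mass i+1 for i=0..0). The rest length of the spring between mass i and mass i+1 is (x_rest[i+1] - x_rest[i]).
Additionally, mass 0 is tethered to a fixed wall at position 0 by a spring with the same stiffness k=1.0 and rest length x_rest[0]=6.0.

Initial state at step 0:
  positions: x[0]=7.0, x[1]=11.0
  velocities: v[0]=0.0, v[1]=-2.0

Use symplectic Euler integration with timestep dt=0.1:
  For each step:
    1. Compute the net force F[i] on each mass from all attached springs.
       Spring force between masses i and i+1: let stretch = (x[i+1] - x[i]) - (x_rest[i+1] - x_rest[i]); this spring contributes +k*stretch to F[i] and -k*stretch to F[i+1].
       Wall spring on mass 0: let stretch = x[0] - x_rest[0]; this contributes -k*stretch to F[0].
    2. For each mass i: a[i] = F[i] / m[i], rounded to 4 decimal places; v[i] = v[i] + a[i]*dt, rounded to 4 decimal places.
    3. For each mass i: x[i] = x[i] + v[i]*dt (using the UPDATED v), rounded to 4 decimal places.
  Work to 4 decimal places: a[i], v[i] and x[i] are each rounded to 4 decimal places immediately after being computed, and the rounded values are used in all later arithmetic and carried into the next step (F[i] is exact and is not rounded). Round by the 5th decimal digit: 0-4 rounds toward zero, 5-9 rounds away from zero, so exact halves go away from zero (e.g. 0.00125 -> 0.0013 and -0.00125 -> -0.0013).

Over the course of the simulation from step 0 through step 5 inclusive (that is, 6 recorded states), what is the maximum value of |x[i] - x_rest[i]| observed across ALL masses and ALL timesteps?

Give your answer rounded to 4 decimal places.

Answer: 1.6779

Derivation:
Step 0: x=[7.0000 11.0000] v=[0.0000 -2.0000]
Step 1: x=[6.9700 10.8200] v=[-0.3000 -1.8000]
Step 2: x=[6.9088 10.6615] v=[-0.6120 -1.5850]
Step 3: x=[6.8160 10.5255] v=[-0.9276 -1.3603]
Step 4: x=[6.6922 10.4124] v=[-1.2383 -1.1313]
Step 5: x=[6.5387 10.3221] v=[-1.5355 -0.9033]
Max displacement = 1.6779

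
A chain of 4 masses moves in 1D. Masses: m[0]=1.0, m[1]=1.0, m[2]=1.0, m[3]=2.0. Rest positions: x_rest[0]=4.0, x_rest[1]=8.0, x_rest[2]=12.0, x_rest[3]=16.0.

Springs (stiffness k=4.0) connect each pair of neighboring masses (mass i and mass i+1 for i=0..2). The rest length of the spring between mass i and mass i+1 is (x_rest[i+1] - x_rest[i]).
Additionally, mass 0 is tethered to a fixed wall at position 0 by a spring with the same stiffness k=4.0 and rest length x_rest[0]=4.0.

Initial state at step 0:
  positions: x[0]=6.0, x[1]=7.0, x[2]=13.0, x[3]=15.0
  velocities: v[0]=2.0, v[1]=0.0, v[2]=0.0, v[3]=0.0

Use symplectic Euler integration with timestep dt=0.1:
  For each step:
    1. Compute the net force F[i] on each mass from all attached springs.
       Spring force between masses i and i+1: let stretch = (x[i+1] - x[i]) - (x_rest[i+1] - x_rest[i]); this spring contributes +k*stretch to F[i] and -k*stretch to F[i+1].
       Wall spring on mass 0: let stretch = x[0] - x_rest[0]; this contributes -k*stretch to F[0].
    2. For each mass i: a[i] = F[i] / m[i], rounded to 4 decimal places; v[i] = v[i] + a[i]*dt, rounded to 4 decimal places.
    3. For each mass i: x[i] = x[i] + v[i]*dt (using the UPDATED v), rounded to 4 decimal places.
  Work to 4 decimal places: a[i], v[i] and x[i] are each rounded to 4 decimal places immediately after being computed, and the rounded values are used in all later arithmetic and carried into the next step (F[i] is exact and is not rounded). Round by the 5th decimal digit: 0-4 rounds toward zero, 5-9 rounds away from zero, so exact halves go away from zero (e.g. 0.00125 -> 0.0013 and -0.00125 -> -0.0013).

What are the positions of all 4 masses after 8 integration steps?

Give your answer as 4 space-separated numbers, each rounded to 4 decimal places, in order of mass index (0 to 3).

Answer: 3.1891 9.9284 10.7422 15.8120

Derivation:
Step 0: x=[6.0000 7.0000 13.0000 15.0000] v=[2.0000 0.0000 0.0000 0.0000]
Step 1: x=[6.0000 7.2000 12.8400 15.0400] v=[0.0000 2.0000 -1.6000 0.4000]
Step 2: x=[5.8080 7.5776 12.5424 15.1160] v=[-1.9200 3.7760 -2.9760 0.7600]
Step 3: x=[5.4545 8.0830 12.1492 15.2205] v=[-3.5354 5.0541 -3.9325 1.0453]
Step 4: x=[4.9879 8.6459 11.7162 15.3436] v=[-4.6658 5.6292 -4.3305 1.2310]
Step 5: x=[4.4681 9.1853 11.3054 15.4742] v=[-5.1978 5.3941 -4.1077 1.3055]
Step 6: x=[3.9583 9.6208 10.9766 15.6014] v=[-5.0982 4.3553 -3.2882 1.2717]
Step 7: x=[3.5167 9.8841 10.7785 15.7161] v=[-4.4165 2.6326 -1.9806 1.1467]
Step 8: x=[3.1891 9.9284 10.7422 15.8120] v=[-3.2762 0.4434 -0.3633 0.9592]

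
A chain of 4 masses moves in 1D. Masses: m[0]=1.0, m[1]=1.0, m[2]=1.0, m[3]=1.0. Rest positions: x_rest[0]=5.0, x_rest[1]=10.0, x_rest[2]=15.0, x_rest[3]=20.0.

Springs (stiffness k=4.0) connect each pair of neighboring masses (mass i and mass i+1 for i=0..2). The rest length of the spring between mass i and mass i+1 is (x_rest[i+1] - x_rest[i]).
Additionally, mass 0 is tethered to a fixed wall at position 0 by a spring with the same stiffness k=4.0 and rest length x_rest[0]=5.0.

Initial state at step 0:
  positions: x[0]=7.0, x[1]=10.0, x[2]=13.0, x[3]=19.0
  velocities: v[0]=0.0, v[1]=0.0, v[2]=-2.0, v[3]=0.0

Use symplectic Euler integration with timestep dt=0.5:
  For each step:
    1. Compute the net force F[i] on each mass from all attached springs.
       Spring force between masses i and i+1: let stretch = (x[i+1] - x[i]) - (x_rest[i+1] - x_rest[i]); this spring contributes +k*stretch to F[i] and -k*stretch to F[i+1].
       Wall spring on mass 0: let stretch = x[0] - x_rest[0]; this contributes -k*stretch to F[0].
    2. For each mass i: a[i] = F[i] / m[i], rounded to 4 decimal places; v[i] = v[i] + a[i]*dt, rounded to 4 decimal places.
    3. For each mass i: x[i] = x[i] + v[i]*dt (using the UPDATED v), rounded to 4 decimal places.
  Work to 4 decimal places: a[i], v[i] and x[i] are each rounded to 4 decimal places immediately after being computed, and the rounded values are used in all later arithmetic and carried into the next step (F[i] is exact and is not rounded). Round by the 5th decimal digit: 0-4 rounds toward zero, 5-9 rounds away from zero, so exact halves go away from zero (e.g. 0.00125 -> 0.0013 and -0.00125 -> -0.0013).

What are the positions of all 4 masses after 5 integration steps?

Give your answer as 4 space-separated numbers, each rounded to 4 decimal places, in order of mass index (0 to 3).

Answer: 4.0000 11.0000 16.0000 17.0000

Derivation:
Step 0: x=[7.0000 10.0000 13.0000 19.0000] v=[0.0000 0.0000 -2.0000 0.0000]
Step 1: x=[3.0000 10.0000 15.0000 18.0000] v=[-8.0000 0.0000 4.0000 -2.0000]
Step 2: x=[3.0000 8.0000 15.0000 19.0000] v=[0.0000 -4.0000 0.0000 2.0000]
Step 3: x=[5.0000 8.0000 12.0000 21.0000] v=[4.0000 0.0000 -6.0000 4.0000]
Step 4: x=[5.0000 9.0000 14.0000 19.0000] v=[0.0000 2.0000 4.0000 -4.0000]
Step 5: x=[4.0000 11.0000 16.0000 17.0000] v=[-2.0000 4.0000 4.0000 -4.0000]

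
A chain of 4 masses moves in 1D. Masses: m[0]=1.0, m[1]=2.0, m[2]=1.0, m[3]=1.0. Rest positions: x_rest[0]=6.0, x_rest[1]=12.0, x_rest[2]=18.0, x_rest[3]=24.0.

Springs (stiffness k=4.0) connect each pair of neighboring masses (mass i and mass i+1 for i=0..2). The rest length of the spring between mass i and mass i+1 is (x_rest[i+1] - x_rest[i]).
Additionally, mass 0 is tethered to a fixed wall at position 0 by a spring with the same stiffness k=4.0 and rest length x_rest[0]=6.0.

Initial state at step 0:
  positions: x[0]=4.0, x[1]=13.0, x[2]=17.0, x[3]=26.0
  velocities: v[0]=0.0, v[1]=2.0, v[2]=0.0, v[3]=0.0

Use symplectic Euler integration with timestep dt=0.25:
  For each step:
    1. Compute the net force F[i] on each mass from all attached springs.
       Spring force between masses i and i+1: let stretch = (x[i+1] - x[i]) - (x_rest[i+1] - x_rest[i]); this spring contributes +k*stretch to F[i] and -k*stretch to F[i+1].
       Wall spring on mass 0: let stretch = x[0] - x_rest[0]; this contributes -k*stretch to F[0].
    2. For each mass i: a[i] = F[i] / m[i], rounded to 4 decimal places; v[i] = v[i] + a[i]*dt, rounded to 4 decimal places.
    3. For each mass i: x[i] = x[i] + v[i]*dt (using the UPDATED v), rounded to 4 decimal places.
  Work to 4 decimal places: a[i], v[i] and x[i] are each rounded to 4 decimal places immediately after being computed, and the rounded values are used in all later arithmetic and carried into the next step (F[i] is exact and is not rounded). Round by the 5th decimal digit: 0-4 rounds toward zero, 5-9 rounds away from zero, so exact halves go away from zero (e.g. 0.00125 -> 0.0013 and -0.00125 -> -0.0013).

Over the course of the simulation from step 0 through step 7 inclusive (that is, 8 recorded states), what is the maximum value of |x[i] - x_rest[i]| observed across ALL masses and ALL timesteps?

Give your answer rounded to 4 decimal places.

Answer: 2.7891

Derivation:
Step 0: x=[4.0000 13.0000 17.0000 26.0000] v=[0.0000 2.0000 0.0000 0.0000]
Step 1: x=[5.2500 12.8750 18.2500 25.2500] v=[5.0000 -0.5000 5.0000 -3.0000]
Step 2: x=[7.0938 12.4688 19.9063 24.2500] v=[7.3750 -1.6250 6.6250 -4.0000]
Step 3: x=[8.5079 12.3204 20.7891 23.6641] v=[5.6562 -0.5938 3.5312 -2.3437]
Step 4: x=[8.7481 12.7540 20.2735 23.8594] v=[0.9608 1.7343 -2.0625 0.7813]
Step 5: x=[7.8028 13.6268 18.7745 24.6583] v=[-3.7814 3.4911 -5.9961 3.1954]
Step 6: x=[6.3628 14.4151 17.4595 25.4862] v=[-5.7602 3.1530 -5.2600 3.3116]
Step 7: x=[5.3451 14.5774 17.3901 25.8074] v=[-4.0707 0.6491 -0.2777 1.2849]
Max displacement = 2.7891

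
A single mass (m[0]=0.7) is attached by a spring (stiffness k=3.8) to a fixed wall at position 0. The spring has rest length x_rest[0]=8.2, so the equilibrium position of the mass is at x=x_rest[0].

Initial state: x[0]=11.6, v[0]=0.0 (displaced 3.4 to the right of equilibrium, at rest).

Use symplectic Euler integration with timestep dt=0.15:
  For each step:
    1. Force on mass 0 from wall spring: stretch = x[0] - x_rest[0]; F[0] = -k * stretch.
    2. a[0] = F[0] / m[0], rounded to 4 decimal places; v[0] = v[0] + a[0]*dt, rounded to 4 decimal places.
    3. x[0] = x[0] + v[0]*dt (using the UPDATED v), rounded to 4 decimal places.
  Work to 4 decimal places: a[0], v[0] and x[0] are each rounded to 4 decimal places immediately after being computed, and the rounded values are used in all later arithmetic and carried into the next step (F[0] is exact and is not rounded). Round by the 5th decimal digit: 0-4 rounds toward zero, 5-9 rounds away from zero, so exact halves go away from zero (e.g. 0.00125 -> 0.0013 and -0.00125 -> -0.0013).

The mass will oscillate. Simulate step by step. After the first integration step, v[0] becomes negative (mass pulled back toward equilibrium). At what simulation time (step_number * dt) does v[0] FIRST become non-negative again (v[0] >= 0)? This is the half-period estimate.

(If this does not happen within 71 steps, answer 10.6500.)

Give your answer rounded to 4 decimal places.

Step 0: x=[11.6000] v=[0.0000]
Step 1: x=[11.1847] v=[-2.7686]
Step 2: x=[10.4049] v=[-5.1990]
Step 3: x=[9.3557] v=[-6.9944]
Step 4: x=[8.1654] v=[-7.9355]
Step 5: x=[6.9793] v=[-7.9073]
Step 6: x=[5.9423] v=[-6.9133]
Step 7: x=[5.1811] v=[-5.0749]
Step 8: x=[4.7886] v=[-2.6167]
Step 9: x=[4.8128] v=[0.1612]
First v>=0 after going negative at step 9, time=1.3500

Answer: 1.3500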